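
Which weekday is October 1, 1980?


Target: October 1, 1980
Anchor: Jan 1, 1980. With p = 1980 - 1 = 1979: (p + p//4 - p//100 + p//400) mod 7 = (1979 + 494 - 19 + 4) mod 7 = 2458 mod 7 = 1 -> Tuesday (Mon=0 ... Sun=6)
Days before October (Jan-Sep): 274 days
Weekday index = (1 + 274) mod 7 = 2

Wednesday


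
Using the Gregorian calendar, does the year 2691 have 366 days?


Gregorian leap year rule: divisible by 4, but not by 100, unless also by 400.
2691 is not divisible by 4 -> not a leap year

No


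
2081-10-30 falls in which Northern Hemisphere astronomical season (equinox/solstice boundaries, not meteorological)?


Date: October 30
Astronomical Autumn (approx.; exact equinox/solstice day varies by year): September 22 to December 20
October 30 falls within the Autumn window

Autumn


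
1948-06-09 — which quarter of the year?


Month: June (month 6)
Q1: Jan-Mar, Q2: Apr-Jun, Q3: Jul-Sep, Q4: Oct-Dec

Q2


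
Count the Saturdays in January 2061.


January 2061 has 31 days
Anchor: Jan 1, 2061. With p = 2061 - 1 = 2060: (p + p//4 - p//100 + p//400) mod 7 = (2060 + 515 - 20 + 5) mod 7 = 2560 mod 7 = 5 -> Saturday (Mon=0 ... Sun=6)
January 1 is the anchor itself -> Saturday
First Saturday is January 1
Saturdays: 1, 8, 15, 22, 29

5 Saturdays


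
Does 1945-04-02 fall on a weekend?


Anchor: Jan 1, 1945. With p = 1945 - 1 = 1944: (p + p//4 - p//100 + p//400) mod 7 = (1944 + 486 - 19 + 4) mod 7 = 2415 mod 7 = 0 -> Monday (Mon=0 ... Sun=6)
Day of year: 92; offset = 91
Weekday index = (0 + 91) mod 7 = 0 -> Monday
Weekend days: Saturday, Sunday

No


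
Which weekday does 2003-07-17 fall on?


Date: July 17, 2003
Anchor: Jan 1, 2003. With p = 2003 - 1 = 2002: (p + p//4 - p//100 + p//400) mod 7 = (2002 + 500 - 20 + 5) mod 7 = 2487 mod 7 = 2 -> Wednesday (Mon=0 ... Sun=6)
Days before July (Jan-Jun): 181; offset = 181 + 17 - 1 = 197
Weekday index = (2 + 197) mod 7 = 3

Day of the week: Thursday


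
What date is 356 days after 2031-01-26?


Start: 2031-01-26, add 356 days
January 2031 has 31 days: 31 - 26 = 5 days to January 31 -> 351 left
February 2031 has 28 days -> 323 left
March 2031 has 31 days -> 292 left
April 2031 has 30 days -> 262 left
May 2031 has 31 days -> 231 left
June 2031 has 30 days -> 201 left
July 2031 has 31 days -> 170 left
August 2031 has 31 days -> 139 left
September 2031 has 30 days -> 109 left
October 2031 has 31 days -> 78 left
November 2031 has 30 days -> 48 left
December 2031 has 31 days -> 17 left
January 2032: 17 <= 31 -> lands on January 17

Result: 2032-01-17


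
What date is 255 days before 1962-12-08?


Start: 1962-12-08, subtract 255 days
Back 8 days from December 8 reaches November 30, 1962 -> 247 left
November 1962 has 30 days -> back to October 31, 1962 -> 217 left
October 1962 has 31 days -> back to September 30, 1962 -> 186 left
September 1962 has 30 days -> back to August 31, 1962 -> 156 left
August 1962 has 31 days -> back to July 31, 1962 -> 125 left
July 1962 has 31 days -> back to June 30, 1962 -> 94 left
June 1962 has 30 days -> back to May 31, 1962 -> 64 left
May 1962 has 31 days -> back to April 30, 1962 -> 33 left
April 1962 has 30 days -> back to March 31, 1962 -> 3 left
March 1962: 31 - 3 = 28 -> lands on March 28

Result: 1962-03-28


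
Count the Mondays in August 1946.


August 1946 has 31 days
Anchor: Jan 1, 1946. With p = 1946 - 1 = 1945: (p + p//4 - p//100 + p//400) mod 7 = (1945 + 486 - 19 + 4) mod 7 = 2416 mod 7 = 1 -> Tuesday (Mon=0 ... Sun=6)
Days before August (Jan-Jul): 212; August 1 index = (1 + 212) mod 7 = 3 -> Thursday
First Monday is August 5
Mondays: 5, 12, 19, 26

4 Mondays


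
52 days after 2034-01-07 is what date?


Start: 2034-01-07, add 52 days
January 2034 has 31 days: 31 - 7 = 24 days to January 31 -> 28 left
February 2034: 28 <= 28 -> lands on February 28

Result: 2034-02-28


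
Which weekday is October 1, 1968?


Target: October 1, 1968
Anchor: Jan 1, 1968. With p = 1968 - 1 = 1967: (p + p//4 - p//100 + p//400) mod 7 = (1967 + 491 - 19 + 4) mod 7 = 2443 mod 7 = 0 -> Monday (Mon=0 ... Sun=6)
Days before October (Jan-Sep): 274 days
Weekday index = (0 + 274) mod 7 = 1

Tuesday


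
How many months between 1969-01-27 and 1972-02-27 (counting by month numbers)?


From January 1969 to February 1972
3 years * 12 = 36 months, plus 1 month = 37

37 months


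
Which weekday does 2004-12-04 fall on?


Date: December 4, 2004
Anchor: Jan 1, 2004. With p = 2004 - 1 = 2003: (p + p//4 - p//100 + p//400) mod 7 = (2003 + 500 - 20 + 5) mod 7 = 2488 mod 7 = 3 -> Thursday (Mon=0 ... Sun=6)
Days before December (Jan-Nov): 335; offset = 335 + 4 - 1 = 338
Weekday index = (3 + 338) mod 7 = 5

Day of the week: Saturday


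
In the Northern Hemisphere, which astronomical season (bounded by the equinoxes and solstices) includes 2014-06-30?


Date: June 30
Astronomical Summer (approx.; exact equinox/solstice day varies by year): June 21 to September 21
June 30 falls within the Summer window

Summer


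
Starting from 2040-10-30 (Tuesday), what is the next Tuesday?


Current: Tuesday
Target: Tuesday
Days ahead: 7

Next Tuesday: 2040-11-06


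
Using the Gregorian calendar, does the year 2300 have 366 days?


Gregorian leap year rule: divisible by 4, but not by 100, unless also by 400.
2300 is divisible by 100 but not 400 -> not a leap year

No


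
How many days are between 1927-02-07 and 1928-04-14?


From 1927-02-07 to 1928-04-14
1927-02-07: days before February = 31; day of year = 31 + 7 = 38
1928-04-14: days before April = 31 + 29 + 31 = 91 (1928 is a leap year); day of year = 91 + 14 = 105
Rest of 1927: 365 - 38 = 327
Total = 327 + 105 = 432

432 days


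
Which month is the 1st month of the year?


Month 1 of 12

January


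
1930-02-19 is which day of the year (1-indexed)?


Date: February 19, 1930
Days in months 1 through 1: 31
Plus 19 days in February

Day of year: 50


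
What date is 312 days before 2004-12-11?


Start: 2004-12-11, subtract 312 days
Back 11 days from December 11 reaches November 30, 2004 -> 301 left
November 2004 has 30 days -> back to October 31, 2004 -> 271 left
October 2004 has 31 days -> back to September 30, 2004 -> 240 left
September 2004 has 30 days -> back to August 31, 2004 -> 210 left
August 2004 has 31 days -> back to July 31, 2004 -> 179 left
July 2004 has 31 days -> back to June 30, 2004 -> 148 left
June 2004 has 30 days -> back to May 31, 2004 -> 118 left
May 2004 has 31 days -> back to April 30, 2004 -> 87 left
April 2004 has 30 days -> back to March 31, 2004 -> 57 left
March 2004 has 31 days -> back to February 29, 2004 -> 26 left
February 2004: 29 - 26 = 3 -> lands on February 3

Result: 2004-02-03


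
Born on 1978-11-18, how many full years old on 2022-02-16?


Birth: 1978-11-18
Reference: 2022-02-16
Year difference: 2022 - 1978 = 44
Birthday not yet reached in 2022, subtract 1

43 years old


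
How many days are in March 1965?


March 1965

31 days


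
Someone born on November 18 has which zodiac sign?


Date: November 18
Conventional tropical zodiac dates: Scorpio from October 23 onward; Sagittarius starts November 22
November 18 falls within the Scorpio range

Scorpio


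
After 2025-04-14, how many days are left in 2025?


Day of year: 104 of 365
Remaining = 365 - 104

261 days


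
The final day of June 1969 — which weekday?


June 1969 has 30 days
Anchor: Jan 1, 1969. With p = 1969 - 1 = 1968: (p + p//4 - p//100 + p//400) mod 7 = (1968 + 492 - 19 + 4) mod 7 = 2445 mod 7 = 2 -> Wednesday (Mon=0 ... Sun=6)
Days before June (Jan-May): 151; June 1 index = (2 + 151) mod 7 = 6 -> Sunday
Last day offset: 30 - 1 = 29 days
Weekday index = (6 + 29) mod 7 = 0

Monday, June 30


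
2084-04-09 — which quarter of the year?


Month: April (month 4)
Q1: Jan-Mar, Q2: Apr-Jun, Q3: Jul-Sep, Q4: Oct-Dec

Q2


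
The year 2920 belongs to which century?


Century = (year - 1) // 100 + 1
= (2920 - 1) // 100 + 1
= 2919 // 100 + 1
= 29 + 1

30th century


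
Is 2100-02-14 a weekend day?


Anchor: Jan 1, 2100. With p = 2100 - 1 = 2099: (p + p//4 - p//100 + p//400) mod 7 = (2099 + 524 - 20 + 5) mod 7 = 2608 mod 7 = 4 -> Friday (Mon=0 ... Sun=6)
Day of year: 45; offset = 44
Weekday index = (4 + 44) mod 7 = 6 -> Sunday
Weekend days: Saturday, Sunday

Yes


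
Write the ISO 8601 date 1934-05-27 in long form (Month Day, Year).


ISO 1934-05-27 parses as year=1934, month=05, day=27
Month 5 -> May

May 27, 1934


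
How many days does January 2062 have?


January 2062

31 days


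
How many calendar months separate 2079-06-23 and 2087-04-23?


From June 2079 to April 2087
8 years * 12 = 96 months, minus 2 months = 94

94 months


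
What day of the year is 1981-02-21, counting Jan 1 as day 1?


Date: February 21, 1981
Days in months 1 through 1: 31
Plus 21 days in February

Day of year: 52


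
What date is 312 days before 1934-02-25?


Start: 1934-02-25, subtract 312 days
Back 25 days from February 25 reaches January 31, 1934 -> 287 left
January 1934 has 31 days -> back to December 31, 1933 -> 256 left
December 1933 has 31 days -> back to November 30, 1933 -> 225 left
November 1933 has 30 days -> back to October 31, 1933 -> 195 left
October 1933 has 31 days -> back to September 30, 1933 -> 164 left
September 1933 has 30 days -> back to August 31, 1933 -> 134 left
August 1933 has 31 days -> back to July 31, 1933 -> 103 left
July 1933 has 31 days -> back to June 30, 1933 -> 72 left
June 1933 has 30 days -> back to May 31, 1933 -> 42 left
May 1933 has 31 days -> back to April 30, 1933 -> 11 left
April 1933: 30 - 11 = 19 -> lands on April 19

Result: 1933-04-19


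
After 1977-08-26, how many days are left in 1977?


Day of year: 238 of 365
Remaining = 365 - 238

127 days


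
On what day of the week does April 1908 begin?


Target: April 1, 1908
Anchor: Jan 1, 1908. With p = 1908 - 1 = 1907: (p + p//4 - p//100 + p//400) mod 7 = (1907 + 476 - 19 + 4) mod 7 = 2368 mod 7 = 2 -> Wednesday (Mon=0 ... Sun=6)
Days before April (Jan-Mar): 91 days
Weekday index = (2 + 91) mod 7 = 2

Wednesday


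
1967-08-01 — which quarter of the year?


Month: August (month 8)
Q1: Jan-Mar, Q2: Apr-Jun, Q3: Jul-Sep, Q4: Oct-Dec

Q3


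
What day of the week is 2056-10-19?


Date: October 19, 2056
Anchor: Jan 1, 2056. With p = 2056 - 1 = 2055: (p + p//4 - p//100 + p//400) mod 7 = (2055 + 513 - 20 + 5) mod 7 = 2553 mod 7 = 5 -> Saturday (Mon=0 ... Sun=6)
Days before October (Jan-Sep): 274; offset = 274 + 19 - 1 = 292
Weekday index = (5 + 292) mod 7 = 3

Day of the week: Thursday


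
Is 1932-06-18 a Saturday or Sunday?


Anchor: Jan 1, 1932. With p = 1932 - 1 = 1931: (p + p//4 - p//100 + p//400) mod 7 = (1931 + 482 - 19 + 4) mod 7 = 2398 mod 7 = 4 -> Friday (Mon=0 ... Sun=6)
Day of year: 170; offset = 169
Weekday index = (4 + 169) mod 7 = 5 -> Saturday
Weekend days: Saturday, Sunday

Yes


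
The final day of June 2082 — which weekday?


June 2082 has 30 days
Anchor: Jan 1, 2082. With p = 2082 - 1 = 2081: (p + p//4 - p//100 + p//400) mod 7 = (2081 + 520 - 20 + 5) mod 7 = 2586 mod 7 = 3 -> Thursday (Mon=0 ... Sun=6)
Days before June (Jan-May): 151; June 1 index = (3 + 151) mod 7 = 0 -> Monday
Last day offset: 30 - 1 = 29 days
Weekday index = (0 + 29) mod 7 = 1

Tuesday, June 30


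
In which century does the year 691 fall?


Century = (year - 1) // 100 + 1
= (691 - 1) // 100 + 1
= 690 // 100 + 1
= 6 + 1

7th century


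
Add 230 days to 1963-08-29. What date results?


Start: 1963-08-29, add 230 days
August 1963 has 31 days: 31 - 29 = 2 days to August 31 -> 228 left
September 1963 has 30 days -> 198 left
October 1963 has 31 days -> 167 left
November 1963 has 30 days -> 137 left
December 1963 has 31 days -> 106 left
January 1964 has 31 days -> 75 left
February 1964 has 29 days -> 46 left
March 1964 has 31 days -> 15 left
April 1964: 15 <= 30 -> lands on April 15

Result: 1964-04-15


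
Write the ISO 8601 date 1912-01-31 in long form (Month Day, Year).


ISO 1912-01-31 parses as year=1912, month=01, day=31
Month 1 -> January

January 31, 1912


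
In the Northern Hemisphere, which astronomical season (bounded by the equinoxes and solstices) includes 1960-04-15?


Date: April 15
Astronomical Spring (approx.; exact equinox/solstice day varies by year): March 20 to June 20
April 15 falls within the Spring window

Spring


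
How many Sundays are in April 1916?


April 1916 has 30 days
Anchor: Jan 1, 1916. With p = 1916 - 1 = 1915: (p + p//4 - p//100 + p//400) mod 7 = (1915 + 478 - 19 + 4) mod 7 = 2378 mod 7 = 5 -> Saturday (Mon=0 ... Sun=6)
Days before April (Jan-Mar): 91; April 1 index = (5 + 91) mod 7 = 5 -> Saturday
First Sunday is April 2
Sundays: 2, 9, 16, 23, 30

5 Sundays


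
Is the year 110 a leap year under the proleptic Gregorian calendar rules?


Gregorian leap year rule: divisible by 4, but not by 100, unless also by 400.
110 is not divisible by 4 -> not a leap year

No


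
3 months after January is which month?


January is month 1
1 + 3 = 4

April


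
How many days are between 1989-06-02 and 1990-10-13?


From 1989-06-02 to 1990-10-13
1989-06-02: days before June = 31 + 28 + 31 + 30 + 31 = 151 (1989 is not a leap year); day of year = 151 + 2 = 153
1990-10-13: days before October = 31 + 28 + 31 + 30 + 31 + 30 + 31 + 31 + 30 = 273 (1990 is not a leap year); day of year = 273 + 13 = 286
Rest of 1989: 365 - 153 = 212
Total = 212 + 286 = 498

498 days


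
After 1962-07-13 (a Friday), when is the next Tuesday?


Current: Friday
Target: Tuesday
Days ahead: 4

Next Tuesday: 1962-07-17


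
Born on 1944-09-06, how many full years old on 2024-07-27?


Birth: 1944-09-06
Reference: 2024-07-27
Year difference: 2024 - 1944 = 80
Birthday not yet reached in 2024, subtract 1

79 years old


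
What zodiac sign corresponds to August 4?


Date: August 4
Conventional tropical zodiac dates: Leo from July 23 onward; Virgo starts August 23
August 4 falls within the Leo range

Leo


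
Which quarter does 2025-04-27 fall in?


Month: April (month 4)
Q1: Jan-Mar, Q2: Apr-Jun, Q3: Jul-Sep, Q4: Oct-Dec

Q2


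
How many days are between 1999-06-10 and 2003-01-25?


From 1999-06-10 to 2003-01-25
1999-06-10: days before June = 31 + 28 + 31 + 30 + 31 = 151 (1999 is not a leap year); day of year = 151 + 10 = 161
2003-01-25: day of year = 25
Rest of 1999: 365 - 161 = 204
Full years 2000 (366), 2001 (365), 2002 (365): 1096
Total = 204 + 1096 + 25 = 1325

1325 days


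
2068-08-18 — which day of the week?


Date: August 18, 2068
Anchor: Jan 1, 2068. With p = 2068 - 1 = 2067: (p + p//4 - p//100 + p//400) mod 7 = (2067 + 516 - 20 + 5) mod 7 = 2568 mod 7 = 6 -> Sunday (Mon=0 ... Sun=6)
Days before August (Jan-Jul): 213; offset = 213 + 18 - 1 = 230
Weekday index = (6 + 230) mod 7 = 5

Day of the week: Saturday


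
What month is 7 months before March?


March is month 3
3 - 7 = -4; wrap: -4 + 12 = 8

August


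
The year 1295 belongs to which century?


Century = (year - 1) // 100 + 1
= (1295 - 1) // 100 + 1
= 1294 // 100 + 1
= 12 + 1

13th century


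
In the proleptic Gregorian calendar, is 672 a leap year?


Gregorian leap year rule: divisible by 4, but not by 100, unless also by 400.
672 is divisible by 4 but not 100 -> leap year

Yes


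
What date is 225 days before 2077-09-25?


Start: 2077-09-25, subtract 225 days
Back 25 days from September 25 reaches August 31, 2077 -> 200 left
August 2077 has 31 days -> back to July 31, 2077 -> 169 left
July 2077 has 31 days -> back to June 30, 2077 -> 138 left
June 2077 has 30 days -> back to May 31, 2077 -> 108 left
May 2077 has 31 days -> back to April 30, 2077 -> 77 left
April 2077 has 30 days -> back to March 31, 2077 -> 47 left
March 2077 has 31 days -> back to February 28, 2077 -> 16 left
February 2077: 28 - 16 = 12 -> lands on February 12

Result: 2077-02-12


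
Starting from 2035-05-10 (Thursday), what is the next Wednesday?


Current: Thursday
Target: Wednesday
Days ahead: 6

Next Wednesday: 2035-05-16


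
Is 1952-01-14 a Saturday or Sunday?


Anchor: Jan 1, 1952. With p = 1952 - 1 = 1951: (p + p//4 - p//100 + p//400) mod 7 = (1951 + 487 - 19 + 4) mod 7 = 2423 mod 7 = 1 -> Tuesday (Mon=0 ... Sun=6)
Day of year: 14; offset = 13
Weekday index = (1 + 13) mod 7 = 0 -> Monday
Weekend days: Saturday, Sunday

No


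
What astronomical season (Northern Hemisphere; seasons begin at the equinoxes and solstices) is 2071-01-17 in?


Date: January 17
Astronomical Winter (approx.; exact equinox/solstice day varies by year): December 21 to March 19
January 17 falls within the Winter window

Winter


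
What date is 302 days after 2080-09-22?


Start: 2080-09-22, add 302 days
September 2080 has 30 days: 30 - 22 = 8 days to September 30 -> 294 left
October 2080 has 31 days -> 263 left
November 2080 has 30 days -> 233 left
December 2080 has 31 days -> 202 left
January 2081 has 31 days -> 171 left
February 2081 has 28 days -> 143 left
March 2081 has 31 days -> 112 left
April 2081 has 30 days -> 82 left
May 2081 has 31 days -> 51 left
June 2081 has 30 days -> 21 left
July 2081: 21 <= 31 -> lands on July 21

Result: 2081-07-21


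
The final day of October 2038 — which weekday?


October 2038 has 31 days
Anchor: Jan 1, 2038. With p = 2038 - 1 = 2037: (p + p//4 - p//100 + p//400) mod 7 = (2037 + 509 - 20 + 5) mod 7 = 2531 mod 7 = 4 -> Friday (Mon=0 ... Sun=6)
Days before October (Jan-Sep): 273; October 1 index = (4 + 273) mod 7 = 4 -> Friday
Last day offset: 31 - 1 = 30 days
Weekday index = (4 + 30) mod 7 = 6

Sunday, October 31


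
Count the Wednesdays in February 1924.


February 1924 has 29 days
Anchor: Jan 1, 1924. With p = 1924 - 1 = 1923: (p + p//4 - p//100 + p//400) mod 7 = (1923 + 480 - 19 + 4) mod 7 = 2388 mod 7 = 1 -> Tuesday (Mon=0 ... Sun=6)
Days before February (Jan): 31; February 1 index = (1 + 31) mod 7 = 4 -> Friday
First Wednesday is February 6
Wednesdays: 6, 13, 20, 27

4 Wednesdays


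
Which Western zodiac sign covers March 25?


Date: March 25
Conventional tropical zodiac dates: Aries from March 21 onward; Taurus starts April 20
March 25 falls within the Aries range

Aries


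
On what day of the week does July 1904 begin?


Target: July 1, 1904
Anchor: Jan 1, 1904. With p = 1904 - 1 = 1903: (p + p//4 - p//100 + p//400) mod 7 = (1903 + 475 - 19 + 4) mod 7 = 2363 mod 7 = 4 -> Friday (Mon=0 ... Sun=6)
Days before July (Jan-Jun): 182 days
Weekday index = (4 + 182) mod 7 = 4

Friday


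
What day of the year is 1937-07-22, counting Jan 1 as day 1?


Date: July 22, 1937
Days in months 1 through 6: 181
Plus 22 days in July

Day of year: 203


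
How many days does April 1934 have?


April 1934

30 days


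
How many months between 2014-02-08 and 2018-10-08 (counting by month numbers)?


From February 2014 to October 2018
4 years * 12 = 48 months, plus 8 months = 56

56 months


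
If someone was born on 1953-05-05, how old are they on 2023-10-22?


Birth: 1953-05-05
Reference: 2023-10-22
Year difference: 2023 - 1953 = 70

70 years old


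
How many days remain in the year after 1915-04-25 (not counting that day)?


Day of year: 115 of 365
Remaining = 365 - 115

250 days


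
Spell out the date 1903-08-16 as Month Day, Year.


ISO 1903-08-16 parses as year=1903, month=08, day=16
Month 8 -> August

August 16, 1903


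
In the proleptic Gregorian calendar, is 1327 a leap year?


Gregorian leap year rule: divisible by 4, but not by 100, unless also by 400.
1327 is not divisible by 4 -> not a leap year

No


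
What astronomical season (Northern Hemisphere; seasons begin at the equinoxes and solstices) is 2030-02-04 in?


Date: February 4
Astronomical Winter (approx.; exact equinox/solstice day varies by year): December 21 to March 19
February 4 falls within the Winter window

Winter


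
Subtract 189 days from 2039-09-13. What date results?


Start: 2039-09-13, subtract 189 days
Back 13 days from September 13 reaches August 31, 2039 -> 176 left
August 2039 has 31 days -> back to July 31, 2039 -> 145 left
July 2039 has 31 days -> back to June 30, 2039 -> 114 left
June 2039 has 30 days -> back to May 31, 2039 -> 84 left
May 2039 has 31 days -> back to April 30, 2039 -> 53 left
April 2039 has 30 days -> back to March 31, 2039 -> 23 left
March 2039: 31 - 23 = 8 -> lands on March 8

Result: 2039-03-08


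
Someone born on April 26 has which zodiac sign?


Date: April 26
Conventional tropical zodiac dates: Taurus from April 20 onward; Gemini starts May 21
April 26 falls within the Taurus range

Taurus


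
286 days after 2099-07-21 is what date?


Start: 2099-07-21, add 286 days
July 2099 has 31 days: 31 - 21 = 10 days to July 31 -> 276 left
August 2099 has 31 days -> 245 left
September 2099 has 30 days -> 215 left
October 2099 has 31 days -> 184 left
November 2099 has 30 days -> 154 left
December 2099 has 31 days -> 123 left
January 2100 has 31 days -> 92 left
February 2100 has 28 days -> 64 left
March 2100 has 31 days -> 33 left
April 2100 has 30 days -> 3 left
May 2100: 3 <= 31 -> lands on May 3

Result: 2100-05-03


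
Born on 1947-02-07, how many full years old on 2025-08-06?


Birth: 1947-02-07
Reference: 2025-08-06
Year difference: 2025 - 1947 = 78

78 years old


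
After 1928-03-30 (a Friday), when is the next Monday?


Current: Friday
Target: Monday
Days ahead: 3

Next Monday: 1928-04-02


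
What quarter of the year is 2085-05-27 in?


Month: May (month 5)
Q1: Jan-Mar, Q2: Apr-Jun, Q3: Jul-Sep, Q4: Oct-Dec

Q2


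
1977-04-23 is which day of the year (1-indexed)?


Date: April 23, 1977
Days in months 1 through 3: 90
Plus 23 days in April

Day of year: 113


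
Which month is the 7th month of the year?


Month 7 of 12

July


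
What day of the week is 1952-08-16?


Date: August 16, 1952
Anchor: Jan 1, 1952. With p = 1952 - 1 = 1951: (p + p//4 - p//100 + p//400) mod 7 = (1951 + 487 - 19 + 4) mod 7 = 2423 mod 7 = 1 -> Tuesday (Mon=0 ... Sun=6)
Days before August (Jan-Jul): 213; offset = 213 + 16 - 1 = 228
Weekday index = (1 + 228) mod 7 = 5

Day of the week: Saturday


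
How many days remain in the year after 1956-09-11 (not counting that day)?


Day of year: 255 of 366
Remaining = 366 - 255

111 days


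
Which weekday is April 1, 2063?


Target: April 1, 2063
Anchor: Jan 1, 2063. With p = 2063 - 1 = 2062: (p + p//4 - p//100 + p//400) mod 7 = (2062 + 515 - 20 + 5) mod 7 = 2562 mod 7 = 0 -> Monday (Mon=0 ... Sun=6)
Days before April (Jan-Mar): 90 days
Weekday index = (0 + 90) mod 7 = 6

Sunday


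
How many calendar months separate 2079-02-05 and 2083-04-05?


From February 2079 to April 2083
4 years * 12 = 48 months, plus 2 months = 50

50 months


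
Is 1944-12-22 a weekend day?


Anchor: Jan 1, 1944. With p = 1944 - 1 = 1943: (p + p//4 - p//100 + p//400) mod 7 = (1943 + 485 - 19 + 4) mod 7 = 2413 mod 7 = 5 -> Saturday (Mon=0 ... Sun=6)
Day of year: 357; offset = 356
Weekday index = (5 + 356) mod 7 = 4 -> Friday
Weekend days: Saturday, Sunday

No


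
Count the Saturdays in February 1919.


February 1919 has 28 days
Anchor: Jan 1, 1919. With p = 1919 - 1 = 1918: (p + p//4 - p//100 + p//400) mod 7 = (1918 + 479 - 19 + 4) mod 7 = 2382 mod 7 = 2 -> Wednesday (Mon=0 ... Sun=6)
Days before February (Jan): 31; February 1 index = (2 + 31) mod 7 = 5 -> Saturday
First Saturday is February 1
Saturdays: 1, 8, 15, 22

4 Saturdays


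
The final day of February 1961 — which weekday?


February 1961 has 28 days
Anchor: Jan 1, 1961. With p = 1961 - 1 = 1960: (p + p//4 - p//100 + p//400) mod 7 = (1960 + 490 - 19 + 4) mod 7 = 2435 mod 7 = 6 -> Sunday (Mon=0 ... Sun=6)
Days before February (Jan): 31; February 1 index = (6 + 31) mod 7 = 2 -> Wednesday
Last day offset: 28 - 1 = 27 days
Weekday index = (2 + 27) mod 7 = 1

Tuesday, February 28


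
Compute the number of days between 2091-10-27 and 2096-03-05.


From 2091-10-27 to 2096-03-05
2091-10-27: days before October = 31 + 28 + 31 + 30 + 31 + 30 + 31 + 31 + 30 = 273 (2091 is not a leap year); day of year = 273 + 27 = 300
2096-03-05: days before March = 31 + 29 = 60 (2096 is a leap year); day of year = 60 + 5 = 65
Rest of 2091: 365 - 300 = 65
Full years 2092 (366), 2093 (365), 2094 (365), 2095 (365): 1461
Total = 65 + 1461 + 65 = 1591

1591 days


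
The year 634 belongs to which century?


Century = (year - 1) // 100 + 1
= (634 - 1) // 100 + 1
= 633 // 100 + 1
= 6 + 1

7th century


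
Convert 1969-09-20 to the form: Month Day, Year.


ISO 1969-09-20 parses as year=1969, month=09, day=20
Month 9 -> September

September 20, 1969


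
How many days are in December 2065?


December 2065

31 days


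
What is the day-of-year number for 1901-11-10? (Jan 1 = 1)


Date: November 10, 1901
Days in months 1 through 10: 304
Plus 10 days in November

Day of year: 314


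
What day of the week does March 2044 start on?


Target: March 1, 2044
Anchor: Jan 1, 2044. With p = 2044 - 1 = 2043: (p + p//4 - p//100 + p//400) mod 7 = (2043 + 510 - 20 + 5) mod 7 = 2538 mod 7 = 4 -> Friday (Mon=0 ... Sun=6)
Days before March (Jan-Feb): 60 days
Weekday index = (4 + 60) mod 7 = 1

Tuesday


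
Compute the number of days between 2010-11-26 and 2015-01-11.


From 2010-11-26 to 2015-01-11
2010-11-26: days before November = 31 + 28 + 31 + 30 + 31 + 30 + 31 + 31 + 30 + 31 = 304 (2010 is not a leap year); day of year = 304 + 26 = 330
2015-01-11: day of year = 11
Rest of 2010: 365 - 330 = 35
Full years 2011 (365), 2012 (366), 2013 (365), 2014 (365): 1461
Total = 35 + 1461 + 11 = 1507

1507 days


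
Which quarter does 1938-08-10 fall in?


Month: August (month 8)
Q1: Jan-Mar, Q2: Apr-Jun, Q3: Jul-Sep, Q4: Oct-Dec

Q3


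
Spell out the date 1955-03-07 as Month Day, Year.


ISO 1955-03-07 parses as year=1955, month=03, day=07
Month 3 -> March

March 7, 1955


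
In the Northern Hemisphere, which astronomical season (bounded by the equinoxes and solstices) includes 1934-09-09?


Date: September 9
Astronomical Summer (approx.; exact equinox/solstice day varies by year): June 21 to September 21
September 9 falls within the Summer window

Summer


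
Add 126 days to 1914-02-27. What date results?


Start: 1914-02-27, add 126 days
February 1914 has 28 days: 28 - 27 = 1 day to February 28 -> 125 left
March 1914 has 31 days -> 94 left
April 1914 has 30 days -> 64 left
May 1914 has 31 days -> 33 left
June 1914 has 30 days -> 3 left
July 1914: 3 <= 31 -> lands on July 3

Result: 1914-07-03


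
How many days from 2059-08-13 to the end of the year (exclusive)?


Day of year: 225 of 365
Remaining = 365 - 225

140 days


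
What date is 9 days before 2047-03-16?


Start: 2047-03-16, subtract 9 days
16 - 9 = 7 stays within March 2047

Result: 2047-03-07


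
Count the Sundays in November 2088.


November 2088 has 30 days
Anchor: Jan 1, 2088. With p = 2088 - 1 = 2087: (p + p//4 - p//100 + p//400) mod 7 = (2087 + 521 - 20 + 5) mod 7 = 2593 mod 7 = 3 -> Thursday (Mon=0 ... Sun=6)
Days before November (Jan-Oct): 305; November 1 index = (3 + 305) mod 7 = 0 -> Monday
First Sunday is November 7
Sundays: 7, 14, 21, 28

4 Sundays


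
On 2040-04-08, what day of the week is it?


Date: April 8, 2040
Anchor: Jan 1, 2040. With p = 2040 - 1 = 2039: (p + p//4 - p//100 + p//400) mod 7 = (2039 + 509 - 20 + 5) mod 7 = 2533 mod 7 = 6 -> Sunday (Mon=0 ... Sun=6)
Days before April (Jan-Mar): 91; offset = 91 + 8 - 1 = 98
Weekday index = (6 + 98) mod 7 = 6

Day of the week: Sunday


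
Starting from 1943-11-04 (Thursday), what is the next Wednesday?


Current: Thursday
Target: Wednesday
Days ahead: 6

Next Wednesday: 1943-11-10


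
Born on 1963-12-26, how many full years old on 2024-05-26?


Birth: 1963-12-26
Reference: 2024-05-26
Year difference: 2024 - 1963 = 61
Birthday not yet reached in 2024, subtract 1

60 years old


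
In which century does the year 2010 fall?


Century = (year - 1) // 100 + 1
= (2010 - 1) // 100 + 1
= 2009 // 100 + 1
= 20 + 1

21st century


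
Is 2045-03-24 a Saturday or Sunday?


Anchor: Jan 1, 2045. With p = 2045 - 1 = 2044: (p + p//4 - p//100 + p//400) mod 7 = (2044 + 511 - 20 + 5) mod 7 = 2540 mod 7 = 6 -> Sunday (Mon=0 ... Sun=6)
Day of year: 83; offset = 82
Weekday index = (6 + 82) mod 7 = 4 -> Friday
Weekend days: Saturday, Sunday

No


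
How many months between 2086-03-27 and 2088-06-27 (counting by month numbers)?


From March 2086 to June 2088
2 years * 12 = 24 months, plus 3 months = 27

27 months


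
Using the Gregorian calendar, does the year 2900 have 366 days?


Gregorian leap year rule: divisible by 4, but not by 100, unless also by 400.
2900 is divisible by 100 but not 400 -> not a leap year

No


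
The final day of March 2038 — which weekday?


March 2038 has 31 days
Anchor: Jan 1, 2038. With p = 2038 - 1 = 2037: (p + p//4 - p//100 + p//400) mod 7 = (2037 + 509 - 20 + 5) mod 7 = 2531 mod 7 = 4 -> Friday (Mon=0 ... Sun=6)
Days before March (Jan-Feb): 59; March 1 index = (4 + 59) mod 7 = 0 -> Monday
Last day offset: 31 - 1 = 30 days
Weekday index = (0 + 30) mod 7 = 2

Wednesday, March 31


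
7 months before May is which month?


May is month 5
5 - 7 = -2; wrap: -2 + 12 = 10

October


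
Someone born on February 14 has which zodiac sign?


Date: February 14
Conventional tropical zodiac dates: Aquarius from January 20 onward; Pisces starts February 19
February 14 falls within the Aquarius range

Aquarius


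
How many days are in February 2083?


February 2083 (leap year: no)

28 days


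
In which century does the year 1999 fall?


Century = (year - 1) // 100 + 1
= (1999 - 1) // 100 + 1
= 1998 // 100 + 1
= 19 + 1

20th century


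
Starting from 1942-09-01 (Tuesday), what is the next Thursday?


Current: Tuesday
Target: Thursday
Days ahead: 2

Next Thursday: 1942-09-03


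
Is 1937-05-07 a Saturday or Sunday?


Anchor: Jan 1, 1937. With p = 1937 - 1 = 1936: (p + p//4 - p//100 + p//400) mod 7 = (1936 + 484 - 19 + 4) mod 7 = 2405 mod 7 = 4 -> Friday (Mon=0 ... Sun=6)
Day of year: 127; offset = 126
Weekday index = (4 + 126) mod 7 = 4 -> Friday
Weekend days: Saturday, Sunday

No


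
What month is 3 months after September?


September is month 9
9 + 3 = 12

December


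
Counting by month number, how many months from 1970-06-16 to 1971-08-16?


From June 1970 to August 1971
1 year * 12 = 12 months, plus 2 months = 14

14 months


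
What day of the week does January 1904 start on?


Target: January 1, 1904
Anchor: Jan 1, 1904. With p = 1904 - 1 = 1903: (p + p//4 - p//100 + p//400) mod 7 = (1903 + 475 - 19 + 4) mod 7 = 2363 mod 7 = 4 -> Friday (Mon=0 ... Sun=6)
Offset from anchor: 0 days
Weekday index = (4 + 0) mod 7 = 4

Friday


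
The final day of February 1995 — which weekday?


February 1995 has 28 days
Anchor: Jan 1, 1995. With p = 1995 - 1 = 1994: (p + p//4 - p//100 + p//400) mod 7 = (1994 + 498 - 19 + 4) mod 7 = 2477 mod 7 = 6 -> Sunday (Mon=0 ... Sun=6)
Days before February (Jan): 31; February 1 index = (6 + 31) mod 7 = 2 -> Wednesday
Last day offset: 28 - 1 = 27 days
Weekday index = (2 + 27) mod 7 = 1

Tuesday, February 28


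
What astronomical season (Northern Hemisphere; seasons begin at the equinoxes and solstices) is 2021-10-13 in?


Date: October 13
Astronomical Autumn (approx.; exact equinox/solstice day varies by year): September 22 to December 20
October 13 falls within the Autumn window

Autumn


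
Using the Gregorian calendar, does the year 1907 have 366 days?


Gregorian leap year rule: divisible by 4, but not by 100, unless also by 400.
1907 is not divisible by 4 -> not a leap year

No


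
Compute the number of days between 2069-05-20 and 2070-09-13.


From 2069-05-20 to 2070-09-13
2069-05-20: days before May = 31 + 28 + 31 + 30 = 120 (2069 is not a leap year); day of year = 120 + 20 = 140
2070-09-13: days before September = 31 + 28 + 31 + 30 + 31 + 30 + 31 + 31 = 243 (2070 is not a leap year); day of year = 243 + 13 = 256
Rest of 2069: 365 - 140 = 225
Total = 225 + 256 = 481

481 days


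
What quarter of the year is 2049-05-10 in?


Month: May (month 5)
Q1: Jan-Mar, Q2: Apr-Jun, Q3: Jul-Sep, Q4: Oct-Dec

Q2


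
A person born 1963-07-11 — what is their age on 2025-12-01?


Birth: 1963-07-11
Reference: 2025-12-01
Year difference: 2025 - 1963 = 62

62 years old


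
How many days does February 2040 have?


February 2040 (leap year: yes)

29 days


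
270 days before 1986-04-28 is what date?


Start: 1986-04-28, subtract 270 days
Back 28 days from April 28 reaches March 31, 1986 -> 242 left
March 1986 has 31 days -> back to February 28, 1986 -> 211 left
February 1986 has 28 days -> back to January 31, 1986 -> 183 left
January 1986 has 31 days -> back to December 31, 1985 -> 152 left
December 1985 has 31 days -> back to November 30, 1985 -> 121 left
November 1985 has 30 days -> back to October 31, 1985 -> 91 left
October 1985 has 31 days -> back to September 30, 1985 -> 60 left
September 1985 has 30 days -> back to August 31, 1985 -> 30 left
August 1985: 31 - 30 = 1 -> lands on August 1

Result: 1985-08-01


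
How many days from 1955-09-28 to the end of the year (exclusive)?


Day of year: 271 of 365
Remaining = 365 - 271

94 days


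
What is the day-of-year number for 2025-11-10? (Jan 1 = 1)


Date: November 10, 2025
Days in months 1 through 10: 304
Plus 10 days in November

Day of year: 314


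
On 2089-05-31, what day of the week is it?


Date: May 31, 2089
Anchor: Jan 1, 2089. With p = 2089 - 1 = 2088: (p + p//4 - p//100 + p//400) mod 7 = (2088 + 522 - 20 + 5) mod 7 = 2595 mod 7 = 5 -> Saturday (Mon=0 ... Sun=6)
Days before May (Jan-Apr): 120; offset = 120 + 31 - 1 = 150
Weekday index = (5 + 150) mod 7 = 1

Day of the week: Tuesday


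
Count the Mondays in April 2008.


April 2008 has 30 days
Anchor: Jan 1, 2008. With p = 2008 - 1 = 2007: (p + p//4 - p//100 + p//400) mod 7 = (2007 + 501 - 20 + 5) mod 7 = 2493 mod 7 = 1 -> Tuesday (Mon=0 ... Sun=6)
Days before April (Jan-Mar): 91; April 1 index = (1 + 91) mod 7 = 1 -> Tuesday
First Monday is April 7
Mondays: 7, 14, 21, 28

4 Mondays


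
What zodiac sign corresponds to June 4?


Date: June 4
Conventional tropical zodiac dates: Gemini from May 21 onward; Cancer starts June 21
June 4 falls within the Gemini range

Gemini


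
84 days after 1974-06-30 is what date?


Start: 1974-06-30, add 84 days
June 30 is the last day of June 1974 -> 84 left
July 1974 has 31 days -> 53 left
August 1974 has 31 days -> 22 left
September 1974: 22 <= 30 -> lands on September 22

Result: 1974-09-22


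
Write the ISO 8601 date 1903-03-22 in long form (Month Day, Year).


ISO 1903-03-22 parses as year=1903, month=03, day=22
Month 3 -> March

March 22, 1903


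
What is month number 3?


Month 3 of 12

March


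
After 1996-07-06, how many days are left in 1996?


Day of year: 188 of 366
Remaining = 366 - 188

178 days


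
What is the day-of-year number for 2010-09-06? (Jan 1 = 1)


Date: September 6, 2010
Days in months 1 through 8: 243
Plus 6 days in September

Day of year: 249


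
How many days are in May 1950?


May 1950

31 days


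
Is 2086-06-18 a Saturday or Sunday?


Anchor: Jan 1, 2086. With p = 2086 - 1 = 2085: (p + p//4 - p//100 + p//400) mod 7 = (2085 + 521 - 20 + 5) mod 7 = 2591 mod 7 = 1 -> Tuesday (Mon=0 ... Sun=6)
Day of year: 169; offset = 168
Weekday index = (1 + 168) mod 7 = 1 -> Tuesday
Weekend days: Saturday, Sunday

No


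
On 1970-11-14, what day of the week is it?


Date: November 14, 1970
Anchor: Jan 1, 1970. With p = 1970 - 1 = 1969: (p + p//4 - p//100 + p//400) mod 7 = (1969 + 492 - 19 + 4) mod 7 = 2446 mod 7 = 3 -> Thursday (Mon=0 ... Sun=6)
Days before November (Jan-Oct): 304; offset = 304 + 14 - 1 = 317
Weekday index = (3 + 317) mod 7 = 5

Day of the week: Saturday


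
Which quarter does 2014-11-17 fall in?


Month: November (month 11)
Q1: Jan-Mar, Q2: Apr-Jun, Q3: Jul-Sep, Q4: Oct-Dec

Q4


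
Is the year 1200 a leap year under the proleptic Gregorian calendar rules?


Gregorian leap year rule: divisible by 4, but not by 100, unless also by 400.
1200 is divisible by 400 -> leap year

Yes


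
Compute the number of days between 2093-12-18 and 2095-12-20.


From 2093-12-18 to 2095-12-20
2093-12-18: days before December = 31 + 28 + 31 + 30 + 31 + 30 + 31 + 31 + 30 + 31 + 30 = 334 (2093 is not a leap year); day of year = 334 + 18 = 352
2095-12-20: days before December = 31 + 28 + 31 + 30 + 31 + 30 + 31 + 31 + 30 + 31 + 30 = 334 (2095 is not a leap year); day of year = 334 + 20 = 354
Rest of 2093: 365 - 352 = 13
Full years 2094 (365): 365
Total = 13 + 365 + 354 = 732

732 days


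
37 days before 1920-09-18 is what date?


Start: 1920-09-18, subtract 37 days
Back 18 days from September 18 reaches August 31, 1920 -> 19 left
August 1920: 31 - 19 = 12 -> lands on August 12

Result: 1920-08-12


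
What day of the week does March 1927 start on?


Target: March 1, 1927
Anchor: Jan 1, 1927. With p = 1927 - 1 = 1926: (p + p//4 - p//100 + p//400) mod 7 = (1926 + 481 - 19 + 4) mod 7 = 2392 mod 7 = 5 -> Saturday (Mon=0 ... Sun=6)
Days before March (Jan-Feb): 59 days
Weekday index = (5 + 59) mod 7 = 1

Tuesday


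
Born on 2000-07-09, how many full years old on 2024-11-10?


Birth: 2000-07-09
Reference: 2024-11-10
Year difference: 2024 - 2000 = 24

24 years old


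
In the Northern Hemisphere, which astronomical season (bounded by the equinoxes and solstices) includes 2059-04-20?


Date: April 20
Astronomical Spring (approx.; exact equinox/solstice day varies by year): March 20 to June 20
April 20 falls within the Spring window

Spring


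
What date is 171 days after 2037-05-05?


Start: 2037-05-05, add 171 days
May 2037 has 31 days: 31 - 5 = 26 days to May 31 -> 145 left
June 2037 has 30 days -> 115 left
July 2037 has 31 days -> 84 left
August 2037 has 31 days -> 53 left
September 2037 has 30 days -> 23 left
October 2037: 23 <= 31 -> lands on October 23

Result: 2037-10-23


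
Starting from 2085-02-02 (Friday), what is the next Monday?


Current: Friday
Target: Monday
Days ahead: 3

Next Monday: 2085-02-05


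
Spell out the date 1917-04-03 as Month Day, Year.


ISO 1917-04-03 parses as year=1917, month=04, day=03
Month 4 -> April

April 3, 1917


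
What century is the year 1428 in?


Century = (year - 1) // 100 + 1
= (1428 - 1) // 100 + 1
= 1427 // 100 + 1
= 14 + 1

15th century


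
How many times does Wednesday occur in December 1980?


December 1980 has 31 days
Anchor: Jan 1, 1980. With p = 1980 - 1 = 1979: (p + p//4 - p//100 + p//400) mod 7 = (1979 + 494 - 19 + 4) mod 7 = 2458 mod 7 = 1 -> Tuesday (Mon=0 ... Sun=6)
Days before December (Jan-Nov): 335; December 1 index = (1 + 335) mod 7 = 0 -> Monday
First Wednesday is December 3
Wednesdays: 3, 10, 17, 24, 31

5 Wednesdays


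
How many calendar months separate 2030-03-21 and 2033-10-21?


From March 2030 to October 2033
3 years * 12 = 36 months, plus 7 months = 43

43 months


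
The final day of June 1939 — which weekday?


June 1939 has 30 days
Anchor: Jan 1, 1939. With p = 1939 - 1 = 1938: (p + p//4 - p//100 + p//400) mod 7 = (1938 + 484 - 19 + 4) mod 7 = 2407 mod 7 = 6 -> Sunday (Mon=0 ... Sun=6)
Days before June (Jan-May): 151; June 1 index = (6 + 151) mod 7 = 3 -> Thursday
Last day offset: 30 - 1 = 29 days
Weekday index = (3 + 29) mod 7 = 4

Friday, June 30


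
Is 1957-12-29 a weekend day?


Anchor: Jan 1, 1957. With p = 1957 - 1 = 1956: (p + p//4 - p//100 + p//400) mod 7 = (1956 + 489 - 19 + 4) mod 7 = 2430 mod 7 = 1 -> Tuesday (Mon=0 ... Sun=6)
Day of year: 363; offset = 362
Weekday index = (1 + 362) mod 7 = 6 -> Sunday
Weekend days: Saturday, Sunday

Yes
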